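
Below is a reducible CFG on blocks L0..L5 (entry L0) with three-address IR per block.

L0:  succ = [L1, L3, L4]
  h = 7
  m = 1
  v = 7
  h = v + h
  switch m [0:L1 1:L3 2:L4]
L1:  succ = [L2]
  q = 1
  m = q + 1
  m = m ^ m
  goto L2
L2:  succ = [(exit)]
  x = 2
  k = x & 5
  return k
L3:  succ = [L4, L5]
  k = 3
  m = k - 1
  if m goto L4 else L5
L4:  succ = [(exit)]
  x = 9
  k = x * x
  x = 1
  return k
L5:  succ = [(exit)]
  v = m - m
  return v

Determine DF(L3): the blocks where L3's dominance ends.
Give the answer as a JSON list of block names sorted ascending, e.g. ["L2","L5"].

idom tree: L1←L0 L2←L1 L3←L0 L4←L0 L5←L3
Dom at joins:
  L4: preds {L0,L3}: {L0} ∩ {L0,L3} = {L0}; idom=L0

Frontier:
  L4←L0: walk · to L0
  L4←L3: walk L3 to L0
  L0 → ∅
  L1 → ∅
  L2 → ∅
  L3 → {L4}
  L4 → ∅
  L5 → ∅

DF(L3) = ["L4"]

Answer: ["L4"]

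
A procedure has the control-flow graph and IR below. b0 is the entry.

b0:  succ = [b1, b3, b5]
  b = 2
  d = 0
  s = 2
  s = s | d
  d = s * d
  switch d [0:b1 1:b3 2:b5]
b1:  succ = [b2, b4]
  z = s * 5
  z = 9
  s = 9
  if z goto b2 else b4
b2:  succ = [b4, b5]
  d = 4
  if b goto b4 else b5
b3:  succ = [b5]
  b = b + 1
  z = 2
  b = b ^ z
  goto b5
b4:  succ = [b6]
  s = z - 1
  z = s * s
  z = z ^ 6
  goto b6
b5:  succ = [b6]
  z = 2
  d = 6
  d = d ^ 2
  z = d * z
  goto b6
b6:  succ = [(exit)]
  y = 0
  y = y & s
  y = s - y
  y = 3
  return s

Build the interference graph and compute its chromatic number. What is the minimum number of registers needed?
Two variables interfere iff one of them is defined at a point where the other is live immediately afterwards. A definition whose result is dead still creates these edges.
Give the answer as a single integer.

def/use:
  b0 def {b,d,s} use ∅
  b1 def {s,z} use {s}
  b2 def {d} use {b}
  b3 def {b,z} use {b}
  b4 def {s,z} use {z}
  b5 def {d,z} use ∅
  b6 def {y} use {s}

Backward fixpoint:
  b0: in=∅ out={b,s}
  b1: in={b,s} out={b,s,z}
  b2: in={b,s,z} out={s,z}
  b3: in={b,s} out={s}
  b4: in={z} out={s}
  b5: in={s} out={s}
  b6: in={s} out=∅

Interfere edges:
  b — {d,s,z}
  d — {b,s,z}
  s — {b,d,y,z}
  y — {s}
  z — {b,d,s}

Colouring:
  {b,d,s,z} pairwise interfere (4-clique) ⇒ χ ≥ 4
  4-colouring: r0={s}  r1={b,y}  r2={d}  r3={z}
  χ = 4

Answer: 4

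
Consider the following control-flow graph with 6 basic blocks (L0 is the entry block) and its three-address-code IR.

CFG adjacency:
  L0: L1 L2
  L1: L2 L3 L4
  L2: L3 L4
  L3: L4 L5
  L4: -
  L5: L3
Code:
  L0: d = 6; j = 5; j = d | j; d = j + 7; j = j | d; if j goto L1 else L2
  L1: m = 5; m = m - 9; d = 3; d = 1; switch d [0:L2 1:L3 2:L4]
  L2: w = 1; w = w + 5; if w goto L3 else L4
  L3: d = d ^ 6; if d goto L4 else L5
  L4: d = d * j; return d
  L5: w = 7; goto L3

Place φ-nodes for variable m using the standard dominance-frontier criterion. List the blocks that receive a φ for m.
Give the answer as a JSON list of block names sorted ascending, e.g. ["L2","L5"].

Answer: ["L2", "L3", "L4"]

Analysis:
idom tree: L1←L0 L2←L0 L3←L0 L4←L0 L5←L3
Dom∩ at merges:
  L2: preds {L0,L1}: {L0} ∩ {L0,L1} = {L0}; idom=L0
  L3: preds {L1,L2,L5}: {L0,L1} ∩ {L0,L2} ∩ {L0,L3,L5} = {L0}; idom=L0
  L4: preds {L1,L2,L3}: {L0,L1} ∩ {L0,L2} ∩ {L0,L3} = {L0}; idom=L0

Frontier:
  L2←L0: walk · to L0
  L2←L1: walk L1 to L0
  L3←L1: walk L1 to L0
  L3←L2: walk L2 to L0
  L3←L5: walk L5→L3 to L0
  L4←L1: walk L1 to L0
  L4←L2: walk L2 to L0
  L4←L3: walk L3 to L0
  L0 → ∅
  L1 → {L2,L3,L4}
  L2 → {L3,L4}
  L3 → {L3,L4}
  L4 → ∅
  L5 → {L3}

φ for m: defs {L1}
  DF⁺ = {L2,L3,L4}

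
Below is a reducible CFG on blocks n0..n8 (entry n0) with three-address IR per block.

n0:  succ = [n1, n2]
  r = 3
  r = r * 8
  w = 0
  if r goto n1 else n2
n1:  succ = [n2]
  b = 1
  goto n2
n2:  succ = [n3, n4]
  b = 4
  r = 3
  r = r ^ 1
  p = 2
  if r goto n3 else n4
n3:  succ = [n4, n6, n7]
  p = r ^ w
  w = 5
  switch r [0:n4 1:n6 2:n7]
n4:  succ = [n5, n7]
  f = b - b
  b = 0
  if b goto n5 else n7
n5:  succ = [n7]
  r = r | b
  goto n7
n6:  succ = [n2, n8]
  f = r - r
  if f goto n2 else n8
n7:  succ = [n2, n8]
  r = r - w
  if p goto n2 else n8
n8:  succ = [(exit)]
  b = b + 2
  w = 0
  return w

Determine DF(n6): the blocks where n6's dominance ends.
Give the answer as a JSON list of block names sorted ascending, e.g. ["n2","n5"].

Answer: ["n2", "n8"]

Working:
idom tree: n1←n0 n2←n0 n3←n2 n4←n2 n5←n4 n6←n3 n7←n2 n8←n2
Join-block Dom:
  n2: preds {n0,n1,n6,n7}: {n0} ∩ {n0,n1} ∩ {n0,n2,n3,n6} ∩ {n0,n2,n7} = {n0}; idom=n0
  n4: preds {n2,n3}: {n0,n2} ∩ {n0,n2,n3} = {n0,n2}; idom=n2
  n7: preds {n3,n4,n5}: {n0,n2,n3} ∩ {n0,n2,n4} ∩ {n0,n2,n4,n5} = {n0,n2}; idom=n2
  n8: preds {n6,n7}: {n0,n2,n3,n6} ∩ {n0,n2,n7} = {n0,n2}; idom=n2

Frontier:
  join n2 pred n0: · stop@n0
  join n2 pred n1: n1 stop@n0
  join n2 pred n6: n6→n3→n2 stop@n0
  join n2 pred n7: n7→n2 stop@n0
  join n4 pred n2: · stop@n2
  join n4 pred n3: n3 stop@n2
  join n7 pred n3: n3 stop@n2
  join n7 pred n4: n4 stop@n2
  join n7 pred n5: n5→n4 stop@n2
  join n8 pred n6: n6→n3 stop@n2
  join n8 pred n7: n7 stop@n2
  n0: DF=∅
  n1: DF={n2}
  n2: DF={n2}
  n3: DF={n2,n4,n7,n8}
  n4: DF={n7}
  n5: DF={n7}
  n6: DF={n2,n8}
  n7: DF={n2,n8}
  n8: DF=∅

DF(n6) = ["n2", "n8"]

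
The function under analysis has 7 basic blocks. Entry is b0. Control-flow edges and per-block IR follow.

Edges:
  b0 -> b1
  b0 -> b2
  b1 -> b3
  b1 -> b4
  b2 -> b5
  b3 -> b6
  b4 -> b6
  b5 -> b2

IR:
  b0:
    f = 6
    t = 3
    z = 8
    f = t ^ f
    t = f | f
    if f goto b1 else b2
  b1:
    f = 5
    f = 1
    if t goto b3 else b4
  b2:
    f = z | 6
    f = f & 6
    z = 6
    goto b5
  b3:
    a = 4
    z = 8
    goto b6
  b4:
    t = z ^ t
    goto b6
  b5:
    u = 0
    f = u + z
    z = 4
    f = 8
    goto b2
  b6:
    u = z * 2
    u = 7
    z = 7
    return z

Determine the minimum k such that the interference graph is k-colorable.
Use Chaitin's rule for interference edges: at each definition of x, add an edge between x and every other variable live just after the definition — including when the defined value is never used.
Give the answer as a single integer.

Answer: 3

Analysis:
Block summaries:
  b0: {f,t,z} / ∅
  b1: {f} / {t}
  b2: {f,z} / {z}
  b3: {a,z} / ∅
  b4: {t} / {t,z}
  b5: {f,u,z} / {z}
  b6: {u,z} / {z}

Liveness:
  b0 li=∅ lo={t,z}
  b1 li={t,z} lo={t,z}
  b2 li={z} lo={z}
  b3 li=∅ lo={z}
  b4 li={t,z} lo={z}
  b5 li={z} lo={z}
  b6 li={z} lo=∅

Interfere edges:
  a — ∅
  f — {t,z}
  t — {f,z}
  u — {z}
  z — {f,t,u}

Colouring:
  lower bound: {f,t,z} mutually conflict ⇒ χ ≥ 3
  3-colouring: r0={a,z}  r1={f,u}  r2={t}
  χ = 3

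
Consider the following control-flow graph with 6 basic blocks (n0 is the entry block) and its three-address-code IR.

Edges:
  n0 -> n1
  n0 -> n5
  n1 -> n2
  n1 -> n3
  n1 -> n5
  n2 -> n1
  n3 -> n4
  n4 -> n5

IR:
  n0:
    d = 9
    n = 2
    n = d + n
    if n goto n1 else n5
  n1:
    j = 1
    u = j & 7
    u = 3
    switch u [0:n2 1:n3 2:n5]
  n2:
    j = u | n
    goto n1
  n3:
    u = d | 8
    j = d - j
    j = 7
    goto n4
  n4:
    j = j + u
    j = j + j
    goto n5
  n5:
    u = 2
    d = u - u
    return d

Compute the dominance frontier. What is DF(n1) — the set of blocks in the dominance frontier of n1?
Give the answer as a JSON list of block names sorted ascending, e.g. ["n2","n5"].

Answer: ["n1", "n5"]

Analysis:
idom tree: n1←n0 n2←n1 n3←n1 n4←n3 n5←n0
Dom at joins:
  n1: preds {n0,n2}: {n0} ∩ {n0,n1,n2} = {n0}; idom=n0
  n5: preds {n0,n1,n4}: {n0} ∩ {n0,n1} ∩ {n0,n1,n3,n4} = {n0}; idom=n0

DF walk-up:
  n1←n0: walk · to n0
  n1←n2: walk n2→n1 to n0
  n5←n0: walk · to n0
  n5←n1: walk n1 to n0
  n5←n4: walk n4→n3→n1 to n0
  n0 → ∅
  n1 → {n1,n5}
  n2 → {n1}
  n3 → {n5}
  n4 → {n5}
  n5 → ∅

DF(n1) = ["n1", "n5"]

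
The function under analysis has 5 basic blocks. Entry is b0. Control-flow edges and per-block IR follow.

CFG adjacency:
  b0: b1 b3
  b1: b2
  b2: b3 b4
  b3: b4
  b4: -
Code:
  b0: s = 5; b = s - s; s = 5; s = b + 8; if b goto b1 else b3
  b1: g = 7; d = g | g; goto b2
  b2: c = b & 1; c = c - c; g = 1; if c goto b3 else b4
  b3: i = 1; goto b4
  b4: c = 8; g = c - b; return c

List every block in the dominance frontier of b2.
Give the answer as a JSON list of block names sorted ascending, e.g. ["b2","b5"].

idom tree: b1←b0 b2←b1 b3←b0 b4←b0
Dom∩ at merges:
  b3: preds {b0,b2}: {b0} ∩ {b0,b1,b2} = {b0}; idom=b0
  b4: preds {b2,b3}: {b0,b1,b2} ∩ {b0,b3} = {b0}; idom=b0

Frontier:
  join b3 pred b0: · stop@b0
  join b3 pred b2: b2→b1 stop@b0
  join b4 pred b2: b2→b1 stop@b0
  join b4 pred b3: b3 stop@b0
  b0 → ∅
  b1 → {b3,b4}
  b2 → {b3,b4}
  b3 → {b4}
  b4 → ∅

DF(b2) = ["b3", "b4"]

Answer: ["b3", "b4"]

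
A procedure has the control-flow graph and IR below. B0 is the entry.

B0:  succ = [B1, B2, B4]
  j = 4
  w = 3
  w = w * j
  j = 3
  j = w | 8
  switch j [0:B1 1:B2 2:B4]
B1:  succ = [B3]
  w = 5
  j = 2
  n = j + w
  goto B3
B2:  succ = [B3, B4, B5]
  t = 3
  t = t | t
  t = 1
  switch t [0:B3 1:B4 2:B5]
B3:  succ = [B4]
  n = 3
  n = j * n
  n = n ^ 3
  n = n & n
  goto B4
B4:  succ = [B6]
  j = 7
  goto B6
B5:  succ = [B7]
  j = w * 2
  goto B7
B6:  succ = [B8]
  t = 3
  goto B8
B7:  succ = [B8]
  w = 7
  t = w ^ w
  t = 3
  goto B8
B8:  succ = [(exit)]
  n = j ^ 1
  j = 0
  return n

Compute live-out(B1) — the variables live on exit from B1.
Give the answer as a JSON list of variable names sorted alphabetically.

Answer: ["j"]

Working:
Block summaries:
  B0 def {j,w} use ∅
  B1 def {j,n,w} use ∅
  B2 def {t} use ∅
  B3 def {n} use {j}
  B4 def {j} use ∅
  B5 def {j} use {w}
  B6 def {t} use ∅
  B7 def {t,w} use ∅
  B8 def {j,n} use {j}

Backward fixpoint:
  B0 li=∅ lo={j,w}
  B1 li=∅ lo={j}
  B2 li={j,w} lo={j,w}
  B3 li={j} lo=∅
  B4 li=∅ lo={j}
  B5 li={w} lo={j}
  B6 li={j} lo={j}
  B7 li={j} lo={j}
  B8 li={j} lo=∅

live-out(B1) = ["j"]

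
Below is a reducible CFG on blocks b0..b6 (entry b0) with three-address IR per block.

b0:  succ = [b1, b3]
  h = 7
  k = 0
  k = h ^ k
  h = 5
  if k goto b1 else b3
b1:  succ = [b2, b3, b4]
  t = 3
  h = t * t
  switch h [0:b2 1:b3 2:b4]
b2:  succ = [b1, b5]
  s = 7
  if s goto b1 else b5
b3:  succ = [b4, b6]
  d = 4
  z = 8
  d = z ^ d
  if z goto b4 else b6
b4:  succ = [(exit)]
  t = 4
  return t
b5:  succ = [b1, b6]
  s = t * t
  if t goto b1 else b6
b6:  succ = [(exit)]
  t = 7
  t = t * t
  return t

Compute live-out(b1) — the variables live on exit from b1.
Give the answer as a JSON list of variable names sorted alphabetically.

def/use:
  b0: def={h,k} ue=∅
  b1: def={h,t} ue=∅
  b2: def={s} ue=∅
  b3: def={d,z} ue=∅
  b4: def={t} ue=∅
  b5: def={s} ue={t}
  b6: def={t} ue=∅

Live sets:
  b0 li=∅ lo=∅
  b1 li=∅ lo={t}
  b2 li={t} lo={t}
  b3 li=∅ lo=∅
  b4 li=∅ lo=∅
  b5 li={t} lo=∅
  b6 li=∅ lo=∅

live-out(b1) = ["t"]

Answer: ["t"]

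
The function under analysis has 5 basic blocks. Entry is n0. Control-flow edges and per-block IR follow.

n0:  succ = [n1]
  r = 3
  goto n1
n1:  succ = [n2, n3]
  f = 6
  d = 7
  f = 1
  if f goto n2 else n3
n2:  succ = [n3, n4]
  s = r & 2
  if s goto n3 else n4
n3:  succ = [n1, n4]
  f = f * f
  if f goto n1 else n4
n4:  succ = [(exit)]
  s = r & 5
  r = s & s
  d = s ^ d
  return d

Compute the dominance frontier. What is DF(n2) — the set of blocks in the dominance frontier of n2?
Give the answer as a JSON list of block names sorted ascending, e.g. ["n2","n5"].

Answer: ["n3", "n4"]

Analysis:
idom tree: n1←n0 n2←n1 n3←n1 n4←n1
Dom∩ at merges:
  n1: preds {n0,n3}: {n0} ∩ {n0,n1,n3} = {n0}; idom=n0
  n3: preds {n1,n2}: {n0,n1} ∩ {n0,n1,n2} = {n0,n1}; idom=n1
  n4: preds {n2,n3}: {n0,n1,n2} ∩ {n0,n1,n3} = {n0,n1}; idom=n1

Frontier:
  n1←n0: walk · to n0
  n1←n3: walk n3→n1 to n0
  n3←n1: walk · to n1
  n3←n2: walk n2 to n1
  n4←n2: walk n2 to n1
  n4←n3: walk n3 to n1
  DF(n0)=∅
  DF(n1)={n1}
  DF(n2)={n3,n4}
  DF(n3)={n1,n4}
  DF(n4)=∅

DF(n2) = ["n3", "n4"]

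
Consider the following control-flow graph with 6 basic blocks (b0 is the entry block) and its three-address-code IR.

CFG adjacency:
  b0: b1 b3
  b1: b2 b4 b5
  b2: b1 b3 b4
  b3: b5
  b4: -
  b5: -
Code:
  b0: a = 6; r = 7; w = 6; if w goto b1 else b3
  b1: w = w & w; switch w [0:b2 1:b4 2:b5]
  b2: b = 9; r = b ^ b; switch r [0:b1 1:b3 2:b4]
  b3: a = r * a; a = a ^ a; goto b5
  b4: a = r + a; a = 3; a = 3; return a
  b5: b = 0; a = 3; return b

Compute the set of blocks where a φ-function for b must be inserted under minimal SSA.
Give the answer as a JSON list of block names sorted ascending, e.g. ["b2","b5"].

idom tree: b1←b0 b2←b1 b3←b0 b4←b1 b5←b0
Dom at joins:
  b1: preds {b0,b2}: {b0} ∩ {b0,b1,b2} = {b0}; idom=b0
  b3: preds {b0,b2}: {b0} ∩ {b0,b1,b2} = {b0}; idom=b0
  b4: preds {b1,b2}: {b0,b1} ∩ {b0,b1,b2} = {b0,b1}; idom=b1
  b5: preds {b1,b3}: {b0,b1} ∩ {b0,b3} = {b0}; idom=b0

DF walk-up:
  b1←b0: walk · to b0
  b1←b2: walk b2→b1 to b0
  b3←b0: walk · to b0
  b3←b2: walk b2→b1 to b0
  b4←b1: walk · to b1
  b4←b2: walk b2 to b1
  b5←b1: walk b1 to b0
  b5←b3: walk b3 to b0
  b0: DF=∅
  b1: DF={b1,b3,b5}
  b2: DF={b1,b3,b4}
  b3: DF={b5}
  b4: DF=∅
  b5: DF=∅

φ for b: defs {b2,b5}
  DF⁺ = {b1,b3,b4,b5}

Answer: ["b1", "b3", "b4", "b5"]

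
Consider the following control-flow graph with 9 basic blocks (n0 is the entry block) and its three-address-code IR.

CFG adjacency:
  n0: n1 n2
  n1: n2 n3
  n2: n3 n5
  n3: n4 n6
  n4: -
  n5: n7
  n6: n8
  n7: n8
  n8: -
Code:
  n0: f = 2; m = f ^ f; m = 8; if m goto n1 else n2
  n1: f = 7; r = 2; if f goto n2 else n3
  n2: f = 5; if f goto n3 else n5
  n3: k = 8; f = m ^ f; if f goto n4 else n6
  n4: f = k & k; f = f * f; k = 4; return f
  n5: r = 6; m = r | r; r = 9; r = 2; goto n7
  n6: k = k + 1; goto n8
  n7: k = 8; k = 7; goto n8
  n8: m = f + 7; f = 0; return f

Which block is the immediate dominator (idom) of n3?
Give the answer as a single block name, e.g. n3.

Answer: n0

Analysis:
idom tree: n1←n0 n2←n0 n3←n0 n4←n3 n5←n2 n6←n3 n7←n5 n8←n0
Dom at joins:
  n2: preds {n0,n1}: {n0} ∩ {n0,n1} = {n0}; idom=n0
  n3: preds {n1,n2}: {n0,n1} ∩ {n0,n2} = {n0}; idom=n0
  n8: preds {n6,n7}: {n0,n3,n6} ∩ {n0,n2,n5,n7} = {n0}; idom=n0

idom(n3) = n0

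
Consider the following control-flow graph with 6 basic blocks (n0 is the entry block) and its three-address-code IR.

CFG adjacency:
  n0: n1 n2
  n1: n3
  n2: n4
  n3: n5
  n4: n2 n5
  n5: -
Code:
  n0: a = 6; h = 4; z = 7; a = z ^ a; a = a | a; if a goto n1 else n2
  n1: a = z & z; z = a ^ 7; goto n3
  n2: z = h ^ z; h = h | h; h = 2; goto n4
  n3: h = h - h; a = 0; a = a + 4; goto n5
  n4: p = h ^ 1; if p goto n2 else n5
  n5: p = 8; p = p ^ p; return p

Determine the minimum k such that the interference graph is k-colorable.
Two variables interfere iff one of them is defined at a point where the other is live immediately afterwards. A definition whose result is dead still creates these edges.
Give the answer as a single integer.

def/use:
  n0: def={a,h,z} ue=∅
  n1: def={a,z} ue={z}
  n2: def={h,z} ue={h,z}
  n3: def={a,h} ue={h}
  n4: def={p} ue={h}
  n5: def={p} ue=∅

Backward fixpoint:
  n0 li=∅ lo={h,z}
  n1 li={h,z} lo={h}
  n2 li={h,z} lo={h,z}
  n3 li={h} lo=∅
  n4 li={h,z} lo={h,z}
  n5 li=∅ lo=∅

Conflict graph:
  a: {h,z}
  h: {a,p,z}
  p: {h,z}
  z: {a,h,p}

Chromatic number:
  lower bound: {a,h,z} mutually conflict ⇒ χ ≥ 3
  assign a→c2 h→c0 p→c2 z→c1 — no edge inside a register ⇒ χ ≤ 3
  χ = 3

Answer: 3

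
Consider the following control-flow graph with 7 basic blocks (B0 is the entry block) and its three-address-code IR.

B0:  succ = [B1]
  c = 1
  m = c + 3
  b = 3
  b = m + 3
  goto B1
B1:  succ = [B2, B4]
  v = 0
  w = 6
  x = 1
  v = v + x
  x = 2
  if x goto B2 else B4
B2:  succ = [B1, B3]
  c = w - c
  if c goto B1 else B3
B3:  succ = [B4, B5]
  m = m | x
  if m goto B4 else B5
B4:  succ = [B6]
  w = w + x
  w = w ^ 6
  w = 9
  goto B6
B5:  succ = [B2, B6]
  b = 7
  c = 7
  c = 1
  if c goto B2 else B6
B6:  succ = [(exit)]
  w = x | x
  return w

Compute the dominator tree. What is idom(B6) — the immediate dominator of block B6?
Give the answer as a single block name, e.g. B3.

Answer: B1

Derivation:
idom tree: B1←B0 B2←B1 B3←B2 B4←B1 B5←B3 B6←B1
Join-block Dom:
  B1: preds {B0,B2}: {B0} ∩ {B0,B1,B2} = {B0}; idom=B0
  B2: preds {B1,B5}: {B0,B1} ∩ {B0,B1,B2,B3,B5} = {B0,B1}; idom=B1
  B4: preds {B1,B3}: {B0,B1} ∩ {B0,B1,B2,B3} = {B0,B1}; idom=B1
  B6: preds {B4,B5}: {B0,B1,B4} ∩ {B0,B1,B2,B3,B5} = {B0,B1}; idom=B1

idom(B6) = B1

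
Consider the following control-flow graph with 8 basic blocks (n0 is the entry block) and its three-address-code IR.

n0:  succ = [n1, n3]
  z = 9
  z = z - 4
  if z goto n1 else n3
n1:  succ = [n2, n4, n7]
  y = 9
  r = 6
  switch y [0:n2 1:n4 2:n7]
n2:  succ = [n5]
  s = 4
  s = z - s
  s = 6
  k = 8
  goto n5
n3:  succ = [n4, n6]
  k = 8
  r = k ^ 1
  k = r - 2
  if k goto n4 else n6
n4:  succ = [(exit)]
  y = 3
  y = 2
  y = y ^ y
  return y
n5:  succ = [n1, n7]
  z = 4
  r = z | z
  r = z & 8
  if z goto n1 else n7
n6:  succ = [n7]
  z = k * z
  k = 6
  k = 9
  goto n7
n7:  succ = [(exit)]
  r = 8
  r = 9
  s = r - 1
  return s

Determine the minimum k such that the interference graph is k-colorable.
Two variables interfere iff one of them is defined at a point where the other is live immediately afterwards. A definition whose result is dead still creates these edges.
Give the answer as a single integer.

Answer: 3

Analysis:
def/use:
  n0: def={z} ue=∅
  n1: def={r,y} ue=∅
  n2: def={k,s} ue={z}
  n3: def={k,r} ue=∅
  n4: def={y} ue=∅
  n5: def={r,z} ue=∅
  n6: def={k,z} ue={k,z}
  n7: def={r,s} ue=∅

Liveness:
  n0 li=∅ lo={z}
  n1 li={z} lo={z}
  n2 li={z} lo=∅
  n3 li={z} lo={k,z}
  n4 li=∅ lo=∅
  n5 li=∅ lo={z}
  n6 li={k,z} lo=∅
  n7 li=∅ lo=∅

Interference:
  k↔{z}
  r↔{y,z}
  s↔{z}
  y↔{r,z}
  z↔{k,r,s,y}

Chromatic number:
  lower bound: {r,y,z} mutually conflict ⇒ χ ≥ 3
  assign k→R1 r→R1 s→R1 y→R2 z→R0 — no edge inside a register ⇒ χ ≤ 3
  χ = 3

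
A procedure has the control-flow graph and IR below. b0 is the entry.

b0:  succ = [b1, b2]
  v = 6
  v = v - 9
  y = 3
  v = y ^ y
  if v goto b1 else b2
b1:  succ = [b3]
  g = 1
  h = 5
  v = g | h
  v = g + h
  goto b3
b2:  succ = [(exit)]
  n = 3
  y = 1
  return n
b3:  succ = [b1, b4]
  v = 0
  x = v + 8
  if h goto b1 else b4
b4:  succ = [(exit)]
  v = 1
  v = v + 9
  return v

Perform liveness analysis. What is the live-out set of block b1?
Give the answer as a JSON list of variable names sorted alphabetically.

def/use:
  b0: def={v,y} ue=∅
  b1: def={g,h,v} ue=∅
  b2: def={n,y} ue=∅
  b3: def={v,x} ue={h}
  b4: def={v} ue=∅

Live sets:
  b0 li=∅ lo=∅
  b1 li=∅ lo={h}
  b2 li=∅ lo=∅
  b3 li={h} lo=∅
  b4 li=∅ lo=∅

live-out(b1) = ["h"]

Answer: ["h"]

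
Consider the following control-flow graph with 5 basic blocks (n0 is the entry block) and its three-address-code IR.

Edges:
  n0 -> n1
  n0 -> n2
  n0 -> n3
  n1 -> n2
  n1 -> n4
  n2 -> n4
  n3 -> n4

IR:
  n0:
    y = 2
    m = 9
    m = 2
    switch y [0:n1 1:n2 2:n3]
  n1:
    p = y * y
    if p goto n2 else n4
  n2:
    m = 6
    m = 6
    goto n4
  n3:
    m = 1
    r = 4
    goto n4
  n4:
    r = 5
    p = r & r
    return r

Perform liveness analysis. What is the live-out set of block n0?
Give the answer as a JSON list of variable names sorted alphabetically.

Answer: ["y"]

Working:
Block summaries:
  n0: {m,y} / ∅
  n1: {p} / {y}
  n2: {m} / ∅
  n3: {m,r} / ∅
  n4: {p,r} / ∅

Liveness:
  live n0: ∅→{y}
  live n1: {y}→∅
  live n2: ∅→∅
  live n3: ∅→∅
  live n4: ∅→∅

live-out(n0) = ["y"]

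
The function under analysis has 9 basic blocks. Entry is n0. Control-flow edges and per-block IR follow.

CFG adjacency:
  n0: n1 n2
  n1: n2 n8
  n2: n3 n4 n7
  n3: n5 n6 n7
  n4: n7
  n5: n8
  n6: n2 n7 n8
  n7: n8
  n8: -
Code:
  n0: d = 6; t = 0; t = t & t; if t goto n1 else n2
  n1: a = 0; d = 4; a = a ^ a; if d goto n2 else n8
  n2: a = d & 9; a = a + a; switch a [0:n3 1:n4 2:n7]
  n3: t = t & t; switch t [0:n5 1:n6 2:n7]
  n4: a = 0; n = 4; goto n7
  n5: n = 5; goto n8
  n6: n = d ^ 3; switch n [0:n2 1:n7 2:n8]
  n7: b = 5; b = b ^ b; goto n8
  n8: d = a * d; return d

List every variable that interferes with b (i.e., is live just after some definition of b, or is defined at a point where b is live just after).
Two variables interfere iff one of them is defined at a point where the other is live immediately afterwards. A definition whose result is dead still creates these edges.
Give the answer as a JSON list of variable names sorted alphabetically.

Answer: ["a", "d"]

Analysis:
def/use:
  n0: def={d,t} ue=∅
  n1: def={a,d} ue=∅
  n2: def={a} ue={d}
  n3: def={t} ue={t}
  n4: def={a,n} ue=∅
  n5: def={n} ue=∅
  n6: def={n} ue={d}
  n7: def={b} ue=∅
  n8: def={d} ue={a,d}

Liveness:
  n0: in=∅ out={d,t}
  n1: in={t} out={a,d,t}
  n2: in={d,t} out={a,d,t}
  n3: in={a,d,t} out={a,d,t}
  n4: in={d} out={a,d}
  n5: in={a,d} out={a,d}
  n6: in={a,d,t} out={a,d,t}
  n7: in={a,d} out={a,d}
  n8: in={a,d} out=∅

Conflict graph:
  a↔{b,d,n,t}
  b↔{a,d}
  d↔{a,b,n,t}
  n↔{a,d,t}
  t↔{a,d,n}

N(b) = ["a", "d"]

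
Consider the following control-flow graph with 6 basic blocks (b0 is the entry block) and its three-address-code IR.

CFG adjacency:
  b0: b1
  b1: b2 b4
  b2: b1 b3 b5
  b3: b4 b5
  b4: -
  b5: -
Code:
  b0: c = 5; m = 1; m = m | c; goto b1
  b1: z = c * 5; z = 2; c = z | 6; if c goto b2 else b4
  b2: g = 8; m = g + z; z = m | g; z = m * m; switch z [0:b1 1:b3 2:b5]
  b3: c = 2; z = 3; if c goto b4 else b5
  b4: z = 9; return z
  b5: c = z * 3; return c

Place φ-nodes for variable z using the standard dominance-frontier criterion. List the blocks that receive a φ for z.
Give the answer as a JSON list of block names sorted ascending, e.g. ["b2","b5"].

idom tree: b1←b0 b2←b1 b3←b2 b4←b1 b5←b2
Dom∩ at merges:
  b1: preds {b0,b2}: {b0} ∩ {b0,b1,b2} = {b0}; idom=b0
  b4: preds {b1,b3}: {b0,b1} ∩ {b0,b1,b2,b3} = {b0,b1}; idom=b1
  b5: preds {b2,b3}: {b0,b1,b2} ∩ {b0,b1,b2,b3} = {b0,b1,b2}; idom=b2

DF walk-up:
  join b1 pred b0: · stop@b0
  join b1 pred b2: b2→b1 stop@b0
  join b4 pred b1: · stop@b1
  join b4 pred b3: b3→b2 stop@b1
  join b5 pred b2: · stop@b2
  join b5 pred b3: b3 stop@b2
  b0: DF=∅
  b1: DF={b1}
  b2: DF={b1,b4}
  b3: DF={b4,b5}
  b4: DF=∅
  b5: DF=∅

φ for z: defs {b1,b2,b3,b4}
  DF⁺ = {b1,b4,b5}

Answer: ["b1", "b4", "b5"]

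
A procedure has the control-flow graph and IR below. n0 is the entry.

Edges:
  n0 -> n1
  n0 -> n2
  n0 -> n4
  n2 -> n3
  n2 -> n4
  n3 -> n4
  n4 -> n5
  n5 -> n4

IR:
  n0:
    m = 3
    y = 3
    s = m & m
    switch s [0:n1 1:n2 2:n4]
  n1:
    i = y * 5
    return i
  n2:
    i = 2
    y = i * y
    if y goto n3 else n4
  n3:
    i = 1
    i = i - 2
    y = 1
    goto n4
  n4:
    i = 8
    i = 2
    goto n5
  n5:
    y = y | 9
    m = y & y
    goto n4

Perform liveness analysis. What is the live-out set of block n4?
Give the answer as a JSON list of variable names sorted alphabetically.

Answer: ["y"]

Derivation:
Per-block:
  n0 def {m,s,y} use ∅
  n1 def {i} use {y}
  n2 def {i,y} use {y}
  n3 def {i,y} use ∅
  n4 def {i} use ∅
  n5 def {m,y} use {y}

Backward fixpoint:
  n0 li=∅ lo={y}
  n1 li={y} lo=∅
  n2 li={y} lo={y}
  n3 li=∅ lo={y}
  n4 li={y} lo={y}
  n5 li={y} lo={y}

live-out(n4) = ["y"]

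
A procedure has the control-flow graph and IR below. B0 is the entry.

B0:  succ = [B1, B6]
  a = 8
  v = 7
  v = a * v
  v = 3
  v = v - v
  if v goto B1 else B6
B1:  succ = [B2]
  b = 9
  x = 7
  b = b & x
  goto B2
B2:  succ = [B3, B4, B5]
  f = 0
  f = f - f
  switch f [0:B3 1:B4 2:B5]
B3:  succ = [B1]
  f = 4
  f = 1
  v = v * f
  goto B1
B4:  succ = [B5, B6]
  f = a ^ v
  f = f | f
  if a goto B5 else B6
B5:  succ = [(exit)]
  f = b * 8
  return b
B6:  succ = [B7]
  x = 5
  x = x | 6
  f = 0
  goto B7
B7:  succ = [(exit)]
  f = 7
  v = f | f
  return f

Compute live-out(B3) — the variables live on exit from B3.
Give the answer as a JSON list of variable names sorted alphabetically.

Answer: ["a", "v"]

Derivation:
def/use:
  B0: {a,v} / ∅
  B1: {b,x} / ∅
  B2: {f} / ∅
  B3: {f,v} / {v}
  B4: {f} / {a,v}
  B5: {f} / {b}
  B6: {f,x} / ∅
  B7: {f,v} / ∅

Liveness:
  live B0: ∅→{a,v}
  live B1: {a,v}→{a,b,v}
  live B2: {a,b,v}→{a,b,v}
  live B3: {a,v}→{a,v}
  live B4: {a,b,v}→{b}
  live B5: {b}→∅
  live B6: ∅→∅
  live B7: ∅→∅

live-out(B3) = ["a", "v"]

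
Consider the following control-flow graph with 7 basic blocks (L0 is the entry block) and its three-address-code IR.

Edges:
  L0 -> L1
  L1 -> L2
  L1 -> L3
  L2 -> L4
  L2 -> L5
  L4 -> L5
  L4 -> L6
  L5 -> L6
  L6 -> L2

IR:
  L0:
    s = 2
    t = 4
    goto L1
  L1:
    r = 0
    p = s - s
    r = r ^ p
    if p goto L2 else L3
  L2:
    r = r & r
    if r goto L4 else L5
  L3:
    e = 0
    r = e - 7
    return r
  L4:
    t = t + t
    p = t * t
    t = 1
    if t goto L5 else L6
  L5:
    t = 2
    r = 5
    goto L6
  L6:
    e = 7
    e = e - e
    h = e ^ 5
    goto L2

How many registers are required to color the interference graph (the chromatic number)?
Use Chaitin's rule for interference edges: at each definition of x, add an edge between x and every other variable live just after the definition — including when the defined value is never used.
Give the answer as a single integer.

Answer: 3

Derivation:
Block summaries:
  L0 def {s,t} use ∅
  L1 def {p,r} use {s}
  L2 def {r} use {r}
  L3 def {e,r} use ∅
  L4 def {p,t} use {t}
  L5 def {r,t} use ∅
  L6 def {e,h} use ∅

Live sets:
  L0: in=∅ out={s,t}
  L1: in={s,t} out={r,t}
  L2: in={r,t} out={r,t}
  L3: in=∅ out=∅
  L4: in={r,t} out={r,t}
  L5: in=∅ out={r,t}
  L6: in={r,t} out={r,t}

Interference:
  e: {r,t}
  h: {r,t}
  p: {r,t}
  r: {e,h,p,s,t}
  s: {r,t}
  t: {e,h,p,r,s}

Registers:
  lower bound: {e,r,t} mutually conflict ⇒ χ ≥ 3
  assign e→R2 h→R2 p→R2 r→R0 s→R2 t→R1 — no edge inside a register ⇒ χ ≤ 3
  χ = 3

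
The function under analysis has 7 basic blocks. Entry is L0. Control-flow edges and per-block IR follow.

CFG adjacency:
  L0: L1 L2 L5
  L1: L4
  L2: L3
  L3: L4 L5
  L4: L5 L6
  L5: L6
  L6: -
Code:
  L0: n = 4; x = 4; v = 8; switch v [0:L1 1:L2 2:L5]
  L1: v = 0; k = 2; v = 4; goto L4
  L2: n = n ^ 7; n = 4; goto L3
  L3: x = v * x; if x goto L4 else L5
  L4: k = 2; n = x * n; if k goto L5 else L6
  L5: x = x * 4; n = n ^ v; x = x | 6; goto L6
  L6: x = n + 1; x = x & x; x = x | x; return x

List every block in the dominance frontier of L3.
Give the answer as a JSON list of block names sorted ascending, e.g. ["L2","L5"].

Answer: ["L4", "L5"]

Analysis:
idom tree: L1←L0 L2←L0 L3←L2 L4←L0 L5←L0 L6←L0
Dom∩ at merges:
  L4: preds {L1,L3}: {L0,L1} ∩ {L0,L2,L3} = {L0}; idom=L0
  L5: preds {L0,L3,L4}: {L0} ∩ {L0,L2,L3} ∩ {L0,L4} = {L0}; idom=L0
  L6: preds {L4,L5}: {L0,L4} ∩ {L0,L5} = {L0}; idom=L0

DF derivation:
  join L4 pred L1: L1 stop@L0
  join L4 pred L3: L3→L2 stop@L0
  join L5 pred L0: · stop@L0
  join L5 pred L3: L3→L2 stop@L0
  join L5 pred L4: L4 stop@L0
  join L6 pred L4: L4 stop@L0
  join L6 pred L5: L5 stop@L0
  DF(L0)=∅
  DF(L1)={L4}
  DF(L2)={L4,L5}
  DF(L3)={L4,L5}
  DF(L4)={L5,L6}
  DF(L5)={L6}
  DF(L6)=∅

DF(L3) = ["L4", "L5"]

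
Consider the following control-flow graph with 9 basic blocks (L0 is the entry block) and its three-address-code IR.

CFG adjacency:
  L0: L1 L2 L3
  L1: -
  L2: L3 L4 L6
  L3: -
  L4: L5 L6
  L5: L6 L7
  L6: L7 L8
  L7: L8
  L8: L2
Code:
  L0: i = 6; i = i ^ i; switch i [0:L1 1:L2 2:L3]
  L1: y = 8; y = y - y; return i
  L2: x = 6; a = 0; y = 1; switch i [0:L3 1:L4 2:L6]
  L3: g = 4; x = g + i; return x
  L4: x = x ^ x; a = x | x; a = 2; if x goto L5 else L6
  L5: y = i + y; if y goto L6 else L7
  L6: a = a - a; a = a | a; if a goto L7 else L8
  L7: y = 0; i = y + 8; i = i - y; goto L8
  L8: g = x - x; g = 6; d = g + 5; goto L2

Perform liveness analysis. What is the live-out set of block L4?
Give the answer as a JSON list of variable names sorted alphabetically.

Answer: ["a", "i", "x", "y"]

Derivation:
Per-block:
  L0: def={i} ue=∅
  L1: def={y} ue={i}
  L2: def={a,x,y} ue={i}
  L3: def={g,x} ue={i}
  L4: def={a,x} ue={x}
  L5: def={y} ue={i,y}
  L6: def={a} ue={a}
  L7: def={i,y} ue=∅
  L8: def={d,g} ue={x}

Liveness:
  live L0: ∅→{i}
  live L1: {i}→∅
  live L2: {i}→{a,i,x,y}
  live L3: {i}→∅
  live L4: {i,x,y}→{a,i,x,y}
  live L5: {a,i,x,y}→{a,i,x}
  live L6: {a,i,x}→{i,x}
  live L7: {x}→{i,x}
  live L8: {i,x}→{i}

live-out(L4) = ["a", "i", "x", "y"]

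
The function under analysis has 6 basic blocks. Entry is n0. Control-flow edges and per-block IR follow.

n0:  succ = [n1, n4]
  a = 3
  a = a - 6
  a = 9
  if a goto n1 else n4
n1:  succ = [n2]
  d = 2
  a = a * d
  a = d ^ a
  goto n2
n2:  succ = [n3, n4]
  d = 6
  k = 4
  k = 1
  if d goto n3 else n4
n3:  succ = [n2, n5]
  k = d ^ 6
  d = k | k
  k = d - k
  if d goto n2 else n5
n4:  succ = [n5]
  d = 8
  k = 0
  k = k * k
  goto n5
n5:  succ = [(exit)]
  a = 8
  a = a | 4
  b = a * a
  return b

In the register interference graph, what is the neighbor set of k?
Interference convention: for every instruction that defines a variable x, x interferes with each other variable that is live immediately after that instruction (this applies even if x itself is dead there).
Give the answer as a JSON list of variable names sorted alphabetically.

Block summaries:
  n0: def={a} ue=∅
  n1: def={a,d} ue={a}
  n2: def={d,k} ue=∅
  n3: def={d,k} ue={d}
  n4: def={d,k} ue=∅
  n5: def={a,b} ue=∅

Liveness:
  n0: in=∅ out={a}
  n1: in={a} out=∅
  n2: in=∅ out={d}
  n3: in={d} out=∅
  n4: in=∅ out=∅
  n5: in=∅ out=∅

Interfere edges:
  a — {d}
  b — ∅
  d — {a,k}
  k — {d}

N(k) = ["d"]

Answer: ["d"]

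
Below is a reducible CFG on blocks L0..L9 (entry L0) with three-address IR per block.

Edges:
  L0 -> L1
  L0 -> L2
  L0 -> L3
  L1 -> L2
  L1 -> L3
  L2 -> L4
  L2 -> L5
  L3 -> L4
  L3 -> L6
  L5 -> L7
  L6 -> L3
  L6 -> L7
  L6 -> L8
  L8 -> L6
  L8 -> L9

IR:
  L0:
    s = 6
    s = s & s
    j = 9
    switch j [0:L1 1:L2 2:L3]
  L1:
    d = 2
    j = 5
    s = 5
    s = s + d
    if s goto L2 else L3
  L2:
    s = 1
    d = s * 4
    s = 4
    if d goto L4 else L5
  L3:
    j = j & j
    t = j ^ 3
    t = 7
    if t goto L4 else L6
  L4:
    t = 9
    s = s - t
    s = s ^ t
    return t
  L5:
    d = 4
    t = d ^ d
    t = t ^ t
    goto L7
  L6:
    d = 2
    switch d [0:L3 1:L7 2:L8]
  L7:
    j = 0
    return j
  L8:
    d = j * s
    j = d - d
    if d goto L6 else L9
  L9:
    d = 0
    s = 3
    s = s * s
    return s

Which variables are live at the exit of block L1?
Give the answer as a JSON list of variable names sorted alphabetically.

Per-block:
  L0: {j,s} / ∅
  L1: {d,j,s} / ∅
  L2: {d,s} / ∅
  L3: {j,t} / {j}
  L4: {s,t} / {s}
  L5: {d,t} / ∅
  L6: {d} / ∅
  L7: {j} / ∅
  L8: {d,j} / {j,s}
  L9: {d,s} / ∅

Liveness:
  live L0: ∅→{j,s}
  live L1: ∅→{j,s}
  live L2: ∅→{s}
  live L3: {j,s}→{j,s}
  live L4: {s}→∅
  live L5: ∅→∅
  live L6: {j,s}→{j,s}
  live L7: ∅→∅
  live L8: {j,s}→{j,s}
  live L9: ∅→∅

live-out(L1) = ["j", "s"]

Answer: ["j", "s"]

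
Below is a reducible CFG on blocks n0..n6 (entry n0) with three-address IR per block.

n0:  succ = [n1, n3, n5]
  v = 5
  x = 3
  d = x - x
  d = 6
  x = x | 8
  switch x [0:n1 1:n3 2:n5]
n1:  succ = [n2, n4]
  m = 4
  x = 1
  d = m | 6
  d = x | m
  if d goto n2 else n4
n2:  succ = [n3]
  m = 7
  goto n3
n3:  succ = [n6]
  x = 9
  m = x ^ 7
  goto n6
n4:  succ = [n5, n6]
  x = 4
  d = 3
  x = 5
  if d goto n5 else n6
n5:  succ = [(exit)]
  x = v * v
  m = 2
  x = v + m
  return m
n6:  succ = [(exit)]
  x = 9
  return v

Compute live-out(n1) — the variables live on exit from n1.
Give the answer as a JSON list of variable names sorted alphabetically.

Per-block:
  n0: {d,v,x} / ∅
  n1: {d,m,x} / ∅
  n2: {m} / ∅
  n3: {m,x} / ∅
  n4: {d,x} / ∅
  n5: {m,x} / {v}
  n6: {x} / {v}

Backward fixpoint:
  live n0: ∅→{v}
  live n1: {v}→{v}
  live n2: {v}→{v}
  live n3: {v}→{v}
  live n4: {v}→{v}
  live n5: {v}→∅
  live n6: {v}→∅

live-out(n1) = ["v"]

Answer: ["v"]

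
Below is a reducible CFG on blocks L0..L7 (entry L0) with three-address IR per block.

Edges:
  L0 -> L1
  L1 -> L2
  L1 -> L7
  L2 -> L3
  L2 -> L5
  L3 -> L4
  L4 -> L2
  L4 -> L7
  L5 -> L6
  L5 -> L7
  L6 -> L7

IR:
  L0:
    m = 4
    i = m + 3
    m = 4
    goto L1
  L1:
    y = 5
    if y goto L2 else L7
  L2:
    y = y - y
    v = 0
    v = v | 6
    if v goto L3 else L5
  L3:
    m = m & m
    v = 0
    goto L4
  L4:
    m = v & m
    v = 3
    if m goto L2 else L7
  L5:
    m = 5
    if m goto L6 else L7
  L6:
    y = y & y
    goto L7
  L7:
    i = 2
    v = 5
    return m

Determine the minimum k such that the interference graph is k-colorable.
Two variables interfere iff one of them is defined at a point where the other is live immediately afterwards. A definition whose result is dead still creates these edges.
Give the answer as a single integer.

Answer: 3

Working:
Block summaries:
  L0: {i,m} / ∅
  L1: {y} / ∅
  L2: {v,y} / {y}
  L3: {m,v} / {m}
  L4: {m,v} / {m,v}
  L5: {m} / ∅
  L6: {y} / {y}
  L7: {i,v} / {m}

Liveness:
  L0 li=∅ lo={m}
  L1 li={m} lo={m,y}
  L2 li={m,y} lo={m,y}
  L3 li={m,y} lo={m,v,y}
  L4 li={m,v,y} lo={m,y}
  L5 li={y} lo={m,y}
  L6 li={m,y} lo={m}
  L7 li={m} lo=∅

Interfere edges:
  i — {m}
  m — {i,v,y}
  v — {m,y}
  y — {m,v}

Colouring:
  {m,v,y} pairwise interfere (3-clique) ⇒ χ ≥ 3
  3-colouring: R0={m}  R1={i,v}  R2={y}
  χ = 3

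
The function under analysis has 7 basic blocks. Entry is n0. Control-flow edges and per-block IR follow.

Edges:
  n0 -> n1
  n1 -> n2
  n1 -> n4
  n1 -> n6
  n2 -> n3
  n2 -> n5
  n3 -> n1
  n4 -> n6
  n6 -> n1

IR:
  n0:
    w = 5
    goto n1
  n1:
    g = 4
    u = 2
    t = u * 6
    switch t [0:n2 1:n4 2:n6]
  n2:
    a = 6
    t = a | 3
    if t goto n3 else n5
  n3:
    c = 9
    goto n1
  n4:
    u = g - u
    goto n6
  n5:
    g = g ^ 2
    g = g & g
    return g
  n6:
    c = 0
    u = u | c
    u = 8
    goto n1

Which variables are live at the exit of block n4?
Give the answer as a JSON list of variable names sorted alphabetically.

Block summaries:
  n0: def={w} ue=∅
  n1: def={g,t,u} ue=∅
  n2: def={a,t} ue=∅
  n3: def={c} ue=∅
  n4: def={u} ue={g,u}
  n5: def={g} ue={g}
  n6: def={c,u} ue={u}

Live sets:
  n0: in=∅ out=∅
  n1: in=∅ out={g,u}
  n2: in={g} out={g}
  n3: in=∅ out=∅
  n4: in={g,u} out={u}
  n5: in={g} out=∅
  n6: in={u} out=∅

live-out(n4) = ["u"]

Answer: ["u"]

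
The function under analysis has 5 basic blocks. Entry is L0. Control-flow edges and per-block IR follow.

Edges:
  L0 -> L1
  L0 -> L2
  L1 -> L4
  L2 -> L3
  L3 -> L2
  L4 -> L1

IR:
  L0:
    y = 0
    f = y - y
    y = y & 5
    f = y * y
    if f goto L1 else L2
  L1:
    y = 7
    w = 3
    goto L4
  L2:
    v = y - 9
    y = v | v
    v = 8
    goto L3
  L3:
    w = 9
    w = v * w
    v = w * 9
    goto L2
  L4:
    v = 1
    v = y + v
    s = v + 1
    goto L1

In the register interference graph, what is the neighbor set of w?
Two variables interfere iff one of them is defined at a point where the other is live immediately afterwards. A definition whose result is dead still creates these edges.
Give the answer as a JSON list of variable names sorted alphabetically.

Block summaries:
  L0 def {f,y} use ∅
  L1 def {w,y} use ∅
  L2 def {v,y} use {y}
  L3 def {v,w} use {v}
  L4 def {s,v} use {y}

Liveness:
  L0 li=∅ lo={y}
  L1 li=∅ lo={y}
  L2 li={y} lo={v,y}
  L3 li={v,y} lo={y}
  L4 li={y} lo=∅

Conflict graph:
  f: {y}
  s: ∅
  v: {w,y}
  w: {v,y}
  y: {f,v,w}

N(w) = ["v", "y"]

Answer: ["v", "y"]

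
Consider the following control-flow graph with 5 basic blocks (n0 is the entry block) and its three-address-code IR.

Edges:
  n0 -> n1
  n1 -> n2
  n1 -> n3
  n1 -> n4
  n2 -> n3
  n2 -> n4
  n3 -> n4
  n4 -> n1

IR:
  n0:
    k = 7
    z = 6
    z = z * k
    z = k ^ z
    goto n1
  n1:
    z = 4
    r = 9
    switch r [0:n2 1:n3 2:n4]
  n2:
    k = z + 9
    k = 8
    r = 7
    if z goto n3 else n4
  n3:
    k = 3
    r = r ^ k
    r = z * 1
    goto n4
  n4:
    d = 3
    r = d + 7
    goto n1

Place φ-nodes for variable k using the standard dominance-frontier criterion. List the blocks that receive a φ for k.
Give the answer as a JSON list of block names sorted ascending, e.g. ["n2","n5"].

idom tree: n1←n0 n2←n1 n3←n1 n4←n1
Dom∩ at merges:
  n1: preds {n0,n4}: {n0} ∩ {n0,n1,n4} = {n0}; idom=n0
  n3: preds {n1,n2}: {n0,n1} ∩ {n0,n1,n2} = {n0,n1}; idom=n1
  n4: preds {n1,n2,n3}: {n0,n1} ∩ {n0,n1,n2} ∩ {n0,n1,n3} = {n0,n1}; idom=n1

Frontier:
  n1←n0: walk · to n0
  n1←n4: walk n4→n1 to n0
  n3←n1: walk · to n1
  n3←n2: walk n2 to n1
  n4←n1: walk · to n1
  n4←n2: walk n2 to n1
  n4←n3: walk n3 to n1
  DF(n0)=∅
  DF(n1)={n1}
  DF(n2)={n3,n4}
  DF(n3)={n4}
  DF(n4)={n1}

φ for k: defs {n0,n2,n3}
  DF⁺ = {n1,n3,n4}

Answer: ["n1", "n3", "n4"]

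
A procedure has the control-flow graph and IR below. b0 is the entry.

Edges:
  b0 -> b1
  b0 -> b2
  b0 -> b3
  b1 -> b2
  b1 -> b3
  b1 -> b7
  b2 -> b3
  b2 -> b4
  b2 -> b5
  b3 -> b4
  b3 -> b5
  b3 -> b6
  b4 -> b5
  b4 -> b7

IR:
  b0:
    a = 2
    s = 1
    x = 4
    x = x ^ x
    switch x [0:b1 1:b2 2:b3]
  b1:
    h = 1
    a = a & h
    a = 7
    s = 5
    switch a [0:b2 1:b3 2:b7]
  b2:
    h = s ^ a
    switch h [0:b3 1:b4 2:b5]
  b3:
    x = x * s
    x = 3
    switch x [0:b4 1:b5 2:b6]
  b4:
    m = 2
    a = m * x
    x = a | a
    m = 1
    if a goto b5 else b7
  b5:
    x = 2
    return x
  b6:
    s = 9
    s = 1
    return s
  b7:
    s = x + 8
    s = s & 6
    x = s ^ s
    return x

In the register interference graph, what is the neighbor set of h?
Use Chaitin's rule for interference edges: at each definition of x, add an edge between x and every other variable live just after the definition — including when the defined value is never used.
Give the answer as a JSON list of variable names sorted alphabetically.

Per-block:
  b0: {a,s,x} / ∅
  b1: {a,h,s} / {a}
  b2: {h} / {a,s}
  b3: {x} / {s,x}
  b4: {a,m,x} / {x}
  b5: {x} / ∅
  b6: {s} / ∅
  b7: {s,x} / {x}

Backward fixpoint:
  b0 li=∅ lo={a,s,x}
  b1 li={a,x} lo={a,s,x}
  b2 li={a,s,x} lo={s,x}
  b3 li={s,x} lo={x}
  b4 li={x} lo={x}
  b5 li=∅ lo=∅
  b6 li=∅ lo=∅
  b7 li={x} lo=∅

Conflict graph:
  a: {h,m,s,x}
  h: {a,s,x}
  m: {a,x}
  s: {a,h,x}
  x: {a,h,m,s}

N(h) = ["a", "s", "x"]

Answer: ["a", "s", "x"]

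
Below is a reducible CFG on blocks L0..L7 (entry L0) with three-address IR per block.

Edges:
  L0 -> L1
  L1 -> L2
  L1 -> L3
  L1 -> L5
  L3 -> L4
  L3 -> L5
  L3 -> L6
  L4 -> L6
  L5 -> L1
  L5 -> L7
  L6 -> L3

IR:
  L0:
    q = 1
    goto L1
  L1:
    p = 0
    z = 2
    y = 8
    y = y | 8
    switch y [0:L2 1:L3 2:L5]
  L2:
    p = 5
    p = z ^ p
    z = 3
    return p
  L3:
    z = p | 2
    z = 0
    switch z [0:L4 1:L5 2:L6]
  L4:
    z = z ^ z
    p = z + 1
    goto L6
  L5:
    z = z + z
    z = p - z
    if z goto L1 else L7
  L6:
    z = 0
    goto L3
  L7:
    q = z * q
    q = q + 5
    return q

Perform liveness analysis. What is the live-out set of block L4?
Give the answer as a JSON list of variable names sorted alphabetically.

Answer: ["p", "q"]

Analysis:
def/use:
  L0 def {q} use ∅
  L1 def {p,y,z} use ∅
  L2 def {p,z} use {z}
  L3 def {z} use {p}
  L4 def {p,z} use {z}
  L5 def {z} use {p,z}
  L6 def {z} use ∅
  L7 def {q} use {q,z}

Liveness:
  L0 li=∅ lo={q}
  L1 li={q} lo={p,q,z}
  L2 li={z} lo=∅
  L3 li={p,q} lo={p,q,z}
  L4 li={q,z} lo={p,q}
  L5 li={p,q,z} lo={q,z}
  L6 li={p,q} lo={p,q}
  L7 li={q,z} lo=∅

live-out(L4) = ["p", "q"]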